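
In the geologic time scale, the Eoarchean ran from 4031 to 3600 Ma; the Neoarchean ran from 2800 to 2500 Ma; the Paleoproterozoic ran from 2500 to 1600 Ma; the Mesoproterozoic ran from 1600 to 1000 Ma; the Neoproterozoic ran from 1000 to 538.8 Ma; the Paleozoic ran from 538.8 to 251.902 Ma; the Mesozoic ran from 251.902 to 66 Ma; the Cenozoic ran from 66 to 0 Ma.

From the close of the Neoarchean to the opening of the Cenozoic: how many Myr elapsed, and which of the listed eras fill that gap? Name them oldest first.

End of Neoarchean = 2500 Ma; start of Cenozoic = 66 Ma.
Gap = 2500 − 66 = 2434 Myr.
Eras wholly inside 2500–66 Ma: Paleoproterozoic (2500–1600), Mesoproterozoic (1600–1000), Neoproterozoic (1000–538.8), Paleozoic (538.8–251.902), Mesozoic (251.902–66).

2434 million years; Paleoproterozoic, Mesoproterozoic, Neoproterozoic, Paleozoic, Mesozoic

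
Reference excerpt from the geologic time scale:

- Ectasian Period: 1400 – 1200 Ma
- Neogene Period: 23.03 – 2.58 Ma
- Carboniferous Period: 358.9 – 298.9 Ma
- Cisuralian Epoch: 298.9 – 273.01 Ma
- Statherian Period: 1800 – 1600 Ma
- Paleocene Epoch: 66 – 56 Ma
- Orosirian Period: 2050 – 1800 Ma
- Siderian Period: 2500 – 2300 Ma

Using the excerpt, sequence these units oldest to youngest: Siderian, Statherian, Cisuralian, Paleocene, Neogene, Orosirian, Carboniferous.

Siderian, then Orosirian, then Statherian, then Carboniferous, then Cisuralian, then Paleocene, then Neogene

Sorting by start age (descending Ma, since larger Ma = older): Siderian began 2500, Orosirian began 2050, Statherian began 1800, Carboniferous began 358.9, Cisuralian began 298.9, Paleocene began 66, Neogene began 23.03.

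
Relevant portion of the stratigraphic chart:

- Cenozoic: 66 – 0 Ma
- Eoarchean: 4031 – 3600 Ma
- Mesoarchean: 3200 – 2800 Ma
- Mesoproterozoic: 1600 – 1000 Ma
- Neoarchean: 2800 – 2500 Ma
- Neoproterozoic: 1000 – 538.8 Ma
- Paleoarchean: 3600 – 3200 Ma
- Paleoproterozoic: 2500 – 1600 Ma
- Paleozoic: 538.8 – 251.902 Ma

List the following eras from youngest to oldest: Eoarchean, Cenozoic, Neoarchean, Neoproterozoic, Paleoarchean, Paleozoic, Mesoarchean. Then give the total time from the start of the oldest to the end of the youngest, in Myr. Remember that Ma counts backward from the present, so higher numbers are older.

Cenozoic → Paleozoic → Neoproterozoic → Neoarchean → Mesoarchean → Paleoarchean → Eoarchean; total span 4031 Myr

From the excerpt: Eoarchean 4031–3600; Cenozoic 66–0; Neoarchean 2800–2500; Neoproterozoic 1000–538.8; Paleoarchean 3600–3200; Paleozoic 538.8–251.902; Mesoarchean 3200–2800 (Ma).
Larger Ma is earlier, so the oldest is Eoarchean and the youngest is Cenozoic; youngest to oldest: Cenozoic, Paleozoic, Neoproterozoic, Neoarchean, Mesoarchean, Paleoarchean, Eoarchean.
Oldest start 4031 minus youngest end 0 gives 4031 Myr overall.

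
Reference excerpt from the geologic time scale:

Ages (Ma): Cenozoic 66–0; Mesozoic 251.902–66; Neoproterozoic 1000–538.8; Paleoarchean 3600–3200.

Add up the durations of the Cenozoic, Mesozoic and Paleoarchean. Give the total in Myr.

651.902 million years

Duration is start − end for each: (66 − 0) + (251.902 − 66) + (3600 − 3200).
That is 66 + 185.902 + 400, which totals 651.902 million years.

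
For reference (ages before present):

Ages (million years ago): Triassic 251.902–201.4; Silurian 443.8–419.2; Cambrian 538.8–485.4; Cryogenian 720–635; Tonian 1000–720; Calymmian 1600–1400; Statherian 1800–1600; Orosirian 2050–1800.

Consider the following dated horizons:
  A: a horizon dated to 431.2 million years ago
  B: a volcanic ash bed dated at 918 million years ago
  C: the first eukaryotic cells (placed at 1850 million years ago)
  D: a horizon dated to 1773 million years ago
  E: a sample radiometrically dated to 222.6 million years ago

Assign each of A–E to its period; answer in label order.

A — Silurian; B — Tonian; C — Orosirian; D — Statherian; E — Triassic

A: 431.2 Ma lies in 443.8–419.2 Ma, so Silurian.
B: 918 Ma lies in 1000–720 Ma, so Tonian.
C: 1850 Ma lies in 2050–1800 Ma, so Orosirian.
D: 1773 Ma lies in 1800–1600 Ma, so Statherian.
E: 222.6 Ma lies in 251.902–201.4 Ma, so Triassic.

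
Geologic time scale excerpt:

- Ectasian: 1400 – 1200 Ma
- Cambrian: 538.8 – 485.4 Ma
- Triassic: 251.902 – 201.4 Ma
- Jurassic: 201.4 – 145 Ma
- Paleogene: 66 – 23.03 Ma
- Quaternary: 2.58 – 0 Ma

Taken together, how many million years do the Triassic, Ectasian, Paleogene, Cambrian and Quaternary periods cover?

Duration is start − end for each: (251.902 − 201.4) + (1400 − 1200) + (66 − 23.03) + (538.8 − 485.4) + (2.58 − 0).
That is 50.502 + 200 + 42.97 + 53.4 + 2.58, which totals 349.452 million years.

349.452 million years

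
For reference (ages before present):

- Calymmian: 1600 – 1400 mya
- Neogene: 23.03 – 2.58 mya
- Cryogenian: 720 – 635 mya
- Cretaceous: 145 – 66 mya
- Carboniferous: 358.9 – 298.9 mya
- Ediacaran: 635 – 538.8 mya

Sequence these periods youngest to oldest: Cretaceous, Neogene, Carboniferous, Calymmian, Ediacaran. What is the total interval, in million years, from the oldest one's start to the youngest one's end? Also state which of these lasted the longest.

Start ages (Ma): Calymmian 1600, Ediacaran 635, Carboniferous 358.9, Cretaceous 145, Neogene 23.03.
Ordered youngest to oldest: Neogene, Cretaceous, Carboniferous, Ediacaran, Calymmian.
Span = 1600 − 2.58 = 1597.42 Myr.
Durations: Neogene 20.45, Cretaceous 79, Calymmian 200, Ediacaran 96.2, Carboniferous 60 → longest is Calymmian (200 Myr).

Neogene, Cretaceous, Carboniferous, Ediacaran, Calymmian; total span 1597.42 Myr; longest is Calymmian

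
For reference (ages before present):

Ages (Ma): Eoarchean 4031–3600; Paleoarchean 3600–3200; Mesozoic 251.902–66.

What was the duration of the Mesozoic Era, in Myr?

185.902 million years

251.902 − 66 = 185.902 million years.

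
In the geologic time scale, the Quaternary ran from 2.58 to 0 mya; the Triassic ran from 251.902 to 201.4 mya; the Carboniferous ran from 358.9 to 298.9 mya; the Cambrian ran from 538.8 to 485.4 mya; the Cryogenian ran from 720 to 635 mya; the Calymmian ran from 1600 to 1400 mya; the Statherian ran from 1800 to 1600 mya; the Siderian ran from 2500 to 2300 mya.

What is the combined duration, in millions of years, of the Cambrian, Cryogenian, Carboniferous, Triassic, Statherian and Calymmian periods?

Duration is start − end for each: (538.8 − 485.4) + (720 − 635) + (358.9 − 298.9) + (251.902 − 201.4) + (1800 − 1600) + (1600 − 1400).
That is 53.4 + 85 + 60 + 50.502 + 200 + 200, which totals 648.902 million years.

648.902 million years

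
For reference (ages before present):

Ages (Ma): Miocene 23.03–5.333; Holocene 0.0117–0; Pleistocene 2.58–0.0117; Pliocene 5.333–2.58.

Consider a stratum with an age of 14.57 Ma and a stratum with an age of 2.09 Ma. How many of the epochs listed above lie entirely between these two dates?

The older date is 14.57 Ma and the younger is 2.09 Ma.
Epochs with start < 14.57 and end > 2.09 Ma: Pliocene (5.333–2.58).
That is 1 complete epoch.

1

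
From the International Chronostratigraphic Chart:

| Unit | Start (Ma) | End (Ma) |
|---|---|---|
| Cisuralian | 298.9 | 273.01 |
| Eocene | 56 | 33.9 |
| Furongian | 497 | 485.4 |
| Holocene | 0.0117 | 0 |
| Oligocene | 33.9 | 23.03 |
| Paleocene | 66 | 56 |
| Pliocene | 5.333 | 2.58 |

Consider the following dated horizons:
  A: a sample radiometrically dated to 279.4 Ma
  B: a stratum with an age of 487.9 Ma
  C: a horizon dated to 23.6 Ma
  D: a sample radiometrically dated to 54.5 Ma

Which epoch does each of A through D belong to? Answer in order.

A: 279.4 Ma lies in 298.9–273.01 Ma, so Cisuralian.
B: 487.9 Ma lies in 497–485.4 Ma, so Furongian.
C: 23.6 Ma lies in 33.9–23.03 Ma, so Oligocene.
D: 54.5 Ma lies in 56–33.9 Ma, so Eocene.

A — Cisuralian; B — Furongian; C — Oligocene; D — Eocene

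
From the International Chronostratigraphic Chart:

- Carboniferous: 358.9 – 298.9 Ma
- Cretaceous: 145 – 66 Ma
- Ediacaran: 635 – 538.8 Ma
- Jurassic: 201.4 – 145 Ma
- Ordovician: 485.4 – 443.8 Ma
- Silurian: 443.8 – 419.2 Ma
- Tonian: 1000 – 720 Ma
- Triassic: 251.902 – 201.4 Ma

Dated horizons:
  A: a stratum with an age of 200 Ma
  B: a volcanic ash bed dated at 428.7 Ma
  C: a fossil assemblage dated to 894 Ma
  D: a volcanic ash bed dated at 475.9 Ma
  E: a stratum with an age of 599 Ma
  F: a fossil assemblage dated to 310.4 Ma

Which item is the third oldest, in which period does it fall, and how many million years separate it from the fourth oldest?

D, in the Ordovician; 47.2 million years to B

Sorted oldest-first by Ma: C (894), E (599), D (475.9), B (428.7), F (310.4), A (200).
The third oldest is D at 475.9 Ma, which lies in 485.4–443.8 Ma: the Ordovician.
The fourth oldest is B at 428.7 Ma; separation = |475.9 − 428.7| = 47.2 Myr.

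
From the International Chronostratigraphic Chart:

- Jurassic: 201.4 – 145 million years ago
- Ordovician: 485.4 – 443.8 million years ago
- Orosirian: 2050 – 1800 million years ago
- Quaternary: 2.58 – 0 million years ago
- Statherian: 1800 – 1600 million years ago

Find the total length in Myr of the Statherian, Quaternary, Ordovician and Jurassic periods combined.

Duration is start − end for each: (1800 − 1600) + (2.58 − 0) + (485.4 − 443.8) + (201.4 − 145).
That is 200 + 2.58 + 41.6 + 56.4, which totals 300.58 million years.

300.58 million years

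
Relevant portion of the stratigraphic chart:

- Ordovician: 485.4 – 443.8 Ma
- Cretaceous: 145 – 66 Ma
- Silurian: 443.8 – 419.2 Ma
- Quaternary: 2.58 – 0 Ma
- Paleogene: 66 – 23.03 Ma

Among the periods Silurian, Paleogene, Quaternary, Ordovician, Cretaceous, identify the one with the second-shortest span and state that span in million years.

Silurian, 24.6 million years

Start − end for each: Silurian 443.8 − 419.2 = 24.6; Paleogene 66 − 23.03 = 42.97; Quaternary 2.58 − 0 = 2.58; Ordovician 485.4 − 443.8 = 41.6; Cretaceous 145 − 66 = 79.
Ranking these from shortest: Quaternary < Silurian < Ordovician < Paleogene < Cretaceous.
Position 2 in that ranking is Silurian, which lasted 24.6 Myr.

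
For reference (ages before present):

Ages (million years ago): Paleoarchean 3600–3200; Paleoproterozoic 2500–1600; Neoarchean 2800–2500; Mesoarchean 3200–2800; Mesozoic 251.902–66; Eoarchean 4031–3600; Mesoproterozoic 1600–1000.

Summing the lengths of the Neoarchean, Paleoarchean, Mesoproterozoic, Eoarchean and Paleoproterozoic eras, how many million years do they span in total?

Each duration: Neoarchean = 300; Paleoarchean = 400; Mesoproterozoic = 600; Eoarchean = 431; Paleoproterozoic = 900.
Sum: 300 + 400 + 600 + 431 + 900 = 2631 Myr.

2631 million years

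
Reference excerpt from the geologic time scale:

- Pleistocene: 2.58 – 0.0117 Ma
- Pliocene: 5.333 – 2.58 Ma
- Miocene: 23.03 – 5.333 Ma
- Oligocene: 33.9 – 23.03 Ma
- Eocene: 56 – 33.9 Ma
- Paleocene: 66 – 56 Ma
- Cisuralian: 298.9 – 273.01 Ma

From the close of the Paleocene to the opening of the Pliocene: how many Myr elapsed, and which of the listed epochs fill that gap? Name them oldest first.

50.667 million years; Eocene, Oligocene, Miocene

The Paleocene closes at 56 Ma and the Pliocene opens at 5.333 Ma, so the interval is 56 − 5.333 = 50.667 Myr.
An epoch fits inside if it starts at or after 56 Ma and ends at or before 5.333 Ma; oldest first that gives Eocene, Oligocene, Miocene.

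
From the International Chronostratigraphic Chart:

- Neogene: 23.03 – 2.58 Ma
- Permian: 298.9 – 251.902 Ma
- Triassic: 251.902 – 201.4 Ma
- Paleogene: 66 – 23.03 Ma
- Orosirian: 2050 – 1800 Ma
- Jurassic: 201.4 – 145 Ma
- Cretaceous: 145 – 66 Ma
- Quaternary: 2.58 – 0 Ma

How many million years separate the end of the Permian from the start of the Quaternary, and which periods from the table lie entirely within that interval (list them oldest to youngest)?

249.322 million years; Triassic, Jurassic, Cretaceous, Paleogene, Neogene

The Permian closes at 251.902 Ma and the Quaternary opens at 2.58 Ma, so the interval is 251.902 − 2.58 = 249.322 Myr.
A period fits inside if it starts at or after 251.902 Ma and ends at or before 2.58 Ma; oldest first that gives Triassic, Jurassic, Cretaceous, Paleogene, Neogene.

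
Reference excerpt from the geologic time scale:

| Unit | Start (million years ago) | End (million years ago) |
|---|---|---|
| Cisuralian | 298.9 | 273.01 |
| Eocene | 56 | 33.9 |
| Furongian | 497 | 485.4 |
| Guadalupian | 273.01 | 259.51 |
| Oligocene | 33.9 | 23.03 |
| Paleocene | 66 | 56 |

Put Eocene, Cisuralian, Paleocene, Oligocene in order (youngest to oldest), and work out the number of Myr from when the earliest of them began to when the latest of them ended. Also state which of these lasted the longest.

Start ages (Ma): Cisuralian 298.9, Paleocene 66, Eocene 56, Oligocene 33.9.
Ordered youngest to oldest: Oligocene, Eocene, Paleocene, Cisuralian.
Span = 298.9 − 23.03 = 275.87 Myr.
Durations: Eocene 22.1, Cisuralian 25.89, Paleocene 10, Oligocene 10.87 → longest is Cisuralian (25.89 Myr).

Oligocene, Eocene, Paleocene, Cisuralian; total span 275.87 Myr; longest is Cisuralian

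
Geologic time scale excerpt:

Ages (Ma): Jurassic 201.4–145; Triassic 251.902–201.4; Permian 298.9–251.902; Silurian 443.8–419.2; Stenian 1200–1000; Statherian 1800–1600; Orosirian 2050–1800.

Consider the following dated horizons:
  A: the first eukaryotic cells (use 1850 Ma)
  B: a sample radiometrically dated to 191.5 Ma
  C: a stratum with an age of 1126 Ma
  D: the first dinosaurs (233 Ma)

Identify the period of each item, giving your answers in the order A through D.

A — Orosirian; B — Jurassic; C — Stenian; D — Triassic

A: 1850 Ma lies in 2050–1800 Ma, so Orosirian.
B: 191.5 Ma lies in 201.4–145 Ma, so Jurassic.
C: 1126 Ma lies in 1200–1000 Ma, so Stenian.
D: 233 Ma lies in 251.902–201.4 Ma, so Triassic.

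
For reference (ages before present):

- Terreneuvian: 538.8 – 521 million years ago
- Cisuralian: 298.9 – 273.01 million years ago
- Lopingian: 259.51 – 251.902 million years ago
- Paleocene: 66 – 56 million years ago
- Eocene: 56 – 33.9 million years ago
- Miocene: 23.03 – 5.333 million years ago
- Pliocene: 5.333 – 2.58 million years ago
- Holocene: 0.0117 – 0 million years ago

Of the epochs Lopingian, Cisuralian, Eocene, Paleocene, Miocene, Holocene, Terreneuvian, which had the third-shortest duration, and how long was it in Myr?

Durations: Lopingian 7.608; Cisuralian 25.89; Eocene 22.1; Paleocene 10; Miocene 17.697; Holocene 0.0117; Terreneuvian 17.8 Myr.
Sorted shortest-first: Holocene (0.0117), Lopingian (7.608), Paleocene (10), Miocene (17.697), Terreneuvian (17.8), Eocene (22.1), Cisuralian (25.89).
The third shortest is Paleocene at 10 Myr.

Paleocene, 10 million years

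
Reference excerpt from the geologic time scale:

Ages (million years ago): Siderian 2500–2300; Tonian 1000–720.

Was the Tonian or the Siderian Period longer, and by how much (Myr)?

Tonian: 1000 − 720 = 280 Myr.
Siderian: 2500 − 2300 = 200 Myr.
Difference: 280 − 200 = 80 Myr, so the Tonian was longer.

Tonian, by 80 million years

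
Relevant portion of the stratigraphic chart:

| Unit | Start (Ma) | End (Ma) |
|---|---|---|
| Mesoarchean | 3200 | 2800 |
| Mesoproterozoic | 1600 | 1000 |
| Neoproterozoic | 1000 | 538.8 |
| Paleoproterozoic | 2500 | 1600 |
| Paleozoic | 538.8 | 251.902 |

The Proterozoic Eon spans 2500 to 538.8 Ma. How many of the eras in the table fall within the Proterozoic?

3

Eras inside 2500–538.8 Ma: Paleoproterozoic, Mesoproterozoic, Neoproterozoic — 3 in total.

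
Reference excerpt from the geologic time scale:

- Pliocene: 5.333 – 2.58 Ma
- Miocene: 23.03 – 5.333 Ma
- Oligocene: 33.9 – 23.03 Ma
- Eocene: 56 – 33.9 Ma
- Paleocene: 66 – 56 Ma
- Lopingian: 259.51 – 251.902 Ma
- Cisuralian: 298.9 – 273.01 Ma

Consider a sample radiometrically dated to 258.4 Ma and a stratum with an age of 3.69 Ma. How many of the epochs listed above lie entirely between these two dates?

258.4 Ma sits inside the Lopingian (259.51–251.902) and 3.69 Ma inside the Pliocene (5.333–2.58); neither of those is wholly between the two dates.
The listed epochs lying completely between them are Paleocene, Eocene, Oligocene, Miocene — 4 in all.

4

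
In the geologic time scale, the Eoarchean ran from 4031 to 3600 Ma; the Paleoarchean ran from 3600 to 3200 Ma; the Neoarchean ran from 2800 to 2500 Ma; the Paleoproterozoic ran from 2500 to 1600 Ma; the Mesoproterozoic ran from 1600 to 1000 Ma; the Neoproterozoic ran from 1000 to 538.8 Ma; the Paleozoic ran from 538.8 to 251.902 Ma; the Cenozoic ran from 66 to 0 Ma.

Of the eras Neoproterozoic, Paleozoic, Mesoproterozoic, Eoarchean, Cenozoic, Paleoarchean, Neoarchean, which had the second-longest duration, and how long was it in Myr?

Neoproterozoic, 461.2 million years

Durations: Neoproterozoic 461.2; Paleozoic 286.898; Mesoproterozoic 600; Eoarchean 431; Cenozoic 66; Paleoarchean 400; Neoarchean 300 Myr.
Sorted longest-first: Mesoproterozoic (600), Neoproterozoic (461.2), Eoarchean (431), Paleoarchean (400), Neoarchean (300), Paleozoic (286.898), Cenozoic (66).
The second longest is Neoproterozoic at 461.2 Myr.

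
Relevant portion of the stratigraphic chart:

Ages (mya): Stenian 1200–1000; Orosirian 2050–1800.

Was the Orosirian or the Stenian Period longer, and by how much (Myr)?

Orosirian, by 50 million years

Orosirian: 2050 − 1800 = 250 Myr.
Stenian: 1200 − 1000 = 200 Myr.
Difference: 250 − 200 = 50 Myr, so the Orosirian was longer.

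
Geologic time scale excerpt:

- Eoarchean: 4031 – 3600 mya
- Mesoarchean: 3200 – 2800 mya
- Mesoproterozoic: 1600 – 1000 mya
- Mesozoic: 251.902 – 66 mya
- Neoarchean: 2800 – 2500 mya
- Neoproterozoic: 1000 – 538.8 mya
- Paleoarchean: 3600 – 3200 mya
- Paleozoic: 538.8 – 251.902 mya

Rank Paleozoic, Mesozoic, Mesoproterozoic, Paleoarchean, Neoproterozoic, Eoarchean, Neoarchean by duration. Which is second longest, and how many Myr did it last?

Durations: Paleozoic 286.898; Mesozoic 185.902; Mesoproterozoic 600; Paleoarchean 400; Neoproterozoic 461.2; Eoarchean 431; Neoarchean 300 Myr.
Sorted longest-first: Mesoproterozoic (600), Neoproterozoic (461.2), Eoarchean (431), Paleoarchean (400), Neoarchean (300), Paleozoic (286.898), Mesozoic (185.902).
The second longest is Neoproterozoic at 461.2 Myr.

Neoproterozoic, 461.2 million years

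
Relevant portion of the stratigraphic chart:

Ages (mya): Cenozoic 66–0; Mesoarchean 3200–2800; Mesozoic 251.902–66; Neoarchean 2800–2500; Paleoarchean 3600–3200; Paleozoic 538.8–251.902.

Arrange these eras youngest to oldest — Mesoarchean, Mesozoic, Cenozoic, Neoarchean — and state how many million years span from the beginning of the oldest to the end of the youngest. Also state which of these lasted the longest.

Cenozoic, Mesozoic, Neoarchean, Mesoarchean; total span 3200 Myr; longest is Mesoarchean

Start ages (Ma): Mesoarchean 3200, Neoarchean 2800, Mesozoic 251.902, Cenozoic 66.
Ordered youngest to oldest: Cenozoic, Mesozoic, Neoarchean, Mesoarchean.
Span = 3200 − 0 = 3200 Myr.
Durations: Mesoarchean 400, Cenozoic 66, Mesozoic 185.902, Neoarchean 300 → longest is Mesoarchean (400 Myr).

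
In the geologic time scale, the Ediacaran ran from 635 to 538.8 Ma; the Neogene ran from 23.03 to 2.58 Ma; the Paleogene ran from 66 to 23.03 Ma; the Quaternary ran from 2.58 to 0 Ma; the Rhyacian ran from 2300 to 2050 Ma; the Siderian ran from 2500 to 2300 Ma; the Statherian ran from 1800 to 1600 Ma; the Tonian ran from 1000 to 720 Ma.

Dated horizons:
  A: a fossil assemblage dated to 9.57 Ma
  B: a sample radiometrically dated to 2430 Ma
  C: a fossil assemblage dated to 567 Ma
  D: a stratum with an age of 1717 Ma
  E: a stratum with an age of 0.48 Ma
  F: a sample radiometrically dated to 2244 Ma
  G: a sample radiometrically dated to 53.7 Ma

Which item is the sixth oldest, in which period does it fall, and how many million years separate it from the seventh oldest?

Sorted oldest-first by Ma: B (2430), F (2244), D (1717), C (567), G (53.7), A (9.57), E (0.48).
The sixth oldest is A at 9.57 Ma, which lies in 23.03–2.58 Ma: the Neogene.
The seventh oldest is E at 0.48 Ma; separation = |9.57 − 0.48| = 9.09 Myr.

A, in the Neogene; 9.09 million years to E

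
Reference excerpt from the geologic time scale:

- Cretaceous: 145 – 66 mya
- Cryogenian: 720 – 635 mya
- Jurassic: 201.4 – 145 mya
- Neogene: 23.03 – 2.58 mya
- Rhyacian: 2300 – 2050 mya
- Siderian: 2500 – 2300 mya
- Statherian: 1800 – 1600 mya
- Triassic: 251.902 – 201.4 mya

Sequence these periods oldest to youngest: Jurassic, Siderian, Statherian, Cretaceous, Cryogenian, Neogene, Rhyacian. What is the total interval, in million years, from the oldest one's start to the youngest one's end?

Siderian → Rhyacian → Statherian → Cryogenian → Jurassic → Cretaceous → Neogene; total span 2497.42 Myr

From the excerpt: Jurassic 201.4–145; Siderian 2500–2300; Statherian 1800–1600; Cretaceous 145–66; Cryogenian 720–635; Neogene 23.03–2.58; Rhyacian 2300–2050 (Ma).
Larger Ma is earlier, so the oldest is Siderian and the youngest is Neogene; oldest to youngest: Siderian, Rhyacian, Statherian, Cryogenian, Jurassic, Cretaceous, Neogene.
Oldest start 2500 minus youngest end 2.58 gives 2497.42 Myr overall.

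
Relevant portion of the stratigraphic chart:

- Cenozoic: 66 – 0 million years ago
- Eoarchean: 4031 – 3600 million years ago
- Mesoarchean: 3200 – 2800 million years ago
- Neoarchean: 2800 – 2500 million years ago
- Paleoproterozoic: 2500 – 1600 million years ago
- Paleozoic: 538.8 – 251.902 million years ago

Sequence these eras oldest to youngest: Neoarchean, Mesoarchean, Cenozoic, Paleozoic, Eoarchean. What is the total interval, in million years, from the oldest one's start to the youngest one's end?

From the excerpt: Neoarchean 2800–2500; Mesoarchean 3200–2800; Cenozoic 66–0; Paleozoic 538.8–251.902; Eoarchean 4031–3600 (Ma).
Larger Ma is earlier, so the oldest is Eoarchean and the youngest is Cenozoic; oldest to youngest: Eoarchean, Mesoarchean, Neoarchean, Paleozoic, Cenozoic.
Oldest start 4031 minus youngest end 0 gives 4031 Myr overall.

Eoarchean, Mesoarchean, Neoarchean, Paleozoic, Cenozoic; total span 4031 Myr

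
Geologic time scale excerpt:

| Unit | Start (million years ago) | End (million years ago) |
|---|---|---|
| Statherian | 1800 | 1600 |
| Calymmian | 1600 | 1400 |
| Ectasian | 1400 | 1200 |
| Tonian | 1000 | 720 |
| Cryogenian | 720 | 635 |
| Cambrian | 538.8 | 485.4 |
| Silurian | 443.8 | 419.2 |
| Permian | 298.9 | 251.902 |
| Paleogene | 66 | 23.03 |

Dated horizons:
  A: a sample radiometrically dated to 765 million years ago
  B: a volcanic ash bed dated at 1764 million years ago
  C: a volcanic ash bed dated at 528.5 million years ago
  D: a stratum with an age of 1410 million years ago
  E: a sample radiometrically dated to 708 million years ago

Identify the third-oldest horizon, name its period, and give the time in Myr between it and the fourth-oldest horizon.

A, in the Tonian; 57 million years to E

Larger Ma means older, so oldest first: B 1764 > D 1410 > A 765 > E 708 > C 528.5.
Counting 3 along gives A (765 Ma); the excerpt puts that inside the Tonian, 1000–720 Ma.
Next in line is E (708 Ma), and 765 − 708 = 57 Myr.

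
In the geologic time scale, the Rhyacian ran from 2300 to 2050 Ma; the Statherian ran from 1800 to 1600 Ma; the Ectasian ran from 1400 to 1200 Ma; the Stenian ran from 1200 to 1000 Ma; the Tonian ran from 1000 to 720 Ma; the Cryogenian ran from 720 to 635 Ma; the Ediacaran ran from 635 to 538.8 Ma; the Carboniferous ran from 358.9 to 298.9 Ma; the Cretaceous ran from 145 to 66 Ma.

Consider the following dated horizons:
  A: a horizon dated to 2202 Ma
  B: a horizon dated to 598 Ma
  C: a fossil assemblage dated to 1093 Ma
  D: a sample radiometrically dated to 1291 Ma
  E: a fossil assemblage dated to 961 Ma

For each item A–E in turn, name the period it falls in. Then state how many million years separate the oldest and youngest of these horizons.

A — Rhyacian; B — Ediacaran; C — Stenian; D — Ectasian; E — Tonian; span 1604 million years

A: 2202 Ma lies in 2300–2050 Ma, so Rhyacian.
B: 598 Ma lies in 635–538.8 Ma, so Ediacaran.
C: 1093 Ma lies in 1200–1000 Ma, so Stenian.
D: 1291 Ma lies in 1400–1200 Ma, so Ectasian.
E: 961 Ma lies in 1000–720 Ma, so Tonian.
Oldest = 2202 Ma, youngest = 598 Ma → span 1604 Myr.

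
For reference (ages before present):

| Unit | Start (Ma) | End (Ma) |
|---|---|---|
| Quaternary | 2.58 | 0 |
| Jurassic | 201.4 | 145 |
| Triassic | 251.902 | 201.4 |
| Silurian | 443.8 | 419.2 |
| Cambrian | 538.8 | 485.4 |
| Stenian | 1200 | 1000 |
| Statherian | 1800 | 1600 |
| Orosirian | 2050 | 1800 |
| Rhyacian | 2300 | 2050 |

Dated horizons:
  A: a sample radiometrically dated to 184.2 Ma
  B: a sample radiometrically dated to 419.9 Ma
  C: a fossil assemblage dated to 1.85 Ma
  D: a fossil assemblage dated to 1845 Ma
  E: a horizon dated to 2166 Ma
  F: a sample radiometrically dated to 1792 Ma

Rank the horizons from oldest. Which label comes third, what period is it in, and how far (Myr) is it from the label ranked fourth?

F, in the Statherian; 1372.1 million years to B

Larger Ma means older, so oldest first: E 2166 > D 1845 > F 1792 > B 419.9 > A 184.2 > C 1.85.
Counting 3 along gives F (1792 Ma); the excerpt puts that inside the Statherian, 1800–1600 Ma.
Next in line is B (419.9 Ma), and 1792 − 419.9 = 1372.1 Myr.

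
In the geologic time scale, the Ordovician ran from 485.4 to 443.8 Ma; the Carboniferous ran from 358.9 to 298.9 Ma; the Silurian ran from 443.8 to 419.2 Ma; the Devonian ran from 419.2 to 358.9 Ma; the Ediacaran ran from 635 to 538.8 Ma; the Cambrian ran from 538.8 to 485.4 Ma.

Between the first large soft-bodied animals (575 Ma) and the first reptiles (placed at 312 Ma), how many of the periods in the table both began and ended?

4

575 Ma sits inside the Ediacaran (635–538.8) and 312 Ma inside the Carboniferous (358.9–298.9); neither of those is wholly between the two dates.
The listed periods lying completely between them are Cambrian, Ordovician, Silurian, Devonian — 4 in all.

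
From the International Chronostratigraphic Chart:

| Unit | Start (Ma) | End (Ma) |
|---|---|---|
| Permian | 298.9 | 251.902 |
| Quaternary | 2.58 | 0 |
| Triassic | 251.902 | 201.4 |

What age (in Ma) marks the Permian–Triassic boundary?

The Permian ends and the Triassic begins at 251.902 Ma.

251.902 Ma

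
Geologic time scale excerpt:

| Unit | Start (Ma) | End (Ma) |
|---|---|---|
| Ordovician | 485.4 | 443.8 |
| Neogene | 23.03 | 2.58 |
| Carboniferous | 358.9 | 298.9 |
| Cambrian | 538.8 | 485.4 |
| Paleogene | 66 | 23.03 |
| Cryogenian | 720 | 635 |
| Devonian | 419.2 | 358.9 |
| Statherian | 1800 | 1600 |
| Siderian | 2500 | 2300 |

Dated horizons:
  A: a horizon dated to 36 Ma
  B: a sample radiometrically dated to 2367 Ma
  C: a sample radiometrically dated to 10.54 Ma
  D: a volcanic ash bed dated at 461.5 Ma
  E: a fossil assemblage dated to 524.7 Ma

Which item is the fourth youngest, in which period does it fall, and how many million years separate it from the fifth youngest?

Smaller Ma means younger, so youngest first: C 10.54 < A 36 < D 461.5 < E 524.7 < B 2367.
Counting 4 along gives E (524.7 Ma); the excerpt puts that inside the Cambrian, 538.8–485.4 Ma.
Next in line is B (2367 Ma), and 2367 − 524.7 = 1842.3 Myr.

E, in the Cambrian; 1842.3 million years to B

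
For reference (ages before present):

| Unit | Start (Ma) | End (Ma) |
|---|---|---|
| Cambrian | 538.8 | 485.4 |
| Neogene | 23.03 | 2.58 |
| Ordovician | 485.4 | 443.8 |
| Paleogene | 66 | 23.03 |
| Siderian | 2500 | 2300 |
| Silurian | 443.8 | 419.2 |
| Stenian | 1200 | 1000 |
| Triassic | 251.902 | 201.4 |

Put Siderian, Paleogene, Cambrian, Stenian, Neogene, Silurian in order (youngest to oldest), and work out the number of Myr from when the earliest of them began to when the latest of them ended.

Neogene, Paleogene, Silurian, Cambrian, Stenian, Siderian; total span 2497.42 Myr

Start ages (Ma): Siderian 2500, Stenian 1200, Cambrian 538.8, Silurian 443.8, Paleogene 66, Neogene 23.03.
Ordered youngest to oldest: Neogene, Paleogene, Silurian, Cambrian, Stenian, Siderian.
Span = 2500 − 2.58 = 2497.42 Myr.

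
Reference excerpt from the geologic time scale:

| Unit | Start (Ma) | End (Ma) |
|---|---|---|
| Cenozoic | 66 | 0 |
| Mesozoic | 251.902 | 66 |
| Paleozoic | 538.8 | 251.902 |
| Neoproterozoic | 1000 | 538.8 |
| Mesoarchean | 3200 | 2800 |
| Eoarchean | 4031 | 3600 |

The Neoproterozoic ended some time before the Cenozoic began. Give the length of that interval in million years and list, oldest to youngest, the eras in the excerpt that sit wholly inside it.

472.8 million years; Paleozoic, Mesozoic

End of Neoproterozoic = 538.8 Ma; start of Cenozoic = 66 Ma.
Gap = 538.8 − 66 = 472.8 Myr.
Eras wholly inside 538.8–66 Ma: Paleozoic (538.8–251.902), Mesozoic (251.902–66).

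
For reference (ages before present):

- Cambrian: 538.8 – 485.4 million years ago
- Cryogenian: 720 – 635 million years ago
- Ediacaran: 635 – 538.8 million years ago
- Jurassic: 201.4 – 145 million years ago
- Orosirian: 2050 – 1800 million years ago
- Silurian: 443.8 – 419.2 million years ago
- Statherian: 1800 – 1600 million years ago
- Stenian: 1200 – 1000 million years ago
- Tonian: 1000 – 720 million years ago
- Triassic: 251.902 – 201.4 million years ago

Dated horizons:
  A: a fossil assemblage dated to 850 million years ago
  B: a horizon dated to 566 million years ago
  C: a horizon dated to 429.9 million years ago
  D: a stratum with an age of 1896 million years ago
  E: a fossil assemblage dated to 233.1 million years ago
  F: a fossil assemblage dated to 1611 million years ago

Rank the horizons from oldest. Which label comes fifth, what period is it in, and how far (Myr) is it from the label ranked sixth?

C, in the Silurian; 196.8 million years to E

Larger Ma means older, so oldest first: D 1896 > F 1611 > A 850 > B 566 > C 429.9 > E 233.1.
Counting 5 along gives C (429.9 Ma); the excerpt puts that inside the Silurian, 443.8–419.2 Ma.
Next in line is E (233.1 Ma), and 429.9 − 233.1 = 196.8 Myr.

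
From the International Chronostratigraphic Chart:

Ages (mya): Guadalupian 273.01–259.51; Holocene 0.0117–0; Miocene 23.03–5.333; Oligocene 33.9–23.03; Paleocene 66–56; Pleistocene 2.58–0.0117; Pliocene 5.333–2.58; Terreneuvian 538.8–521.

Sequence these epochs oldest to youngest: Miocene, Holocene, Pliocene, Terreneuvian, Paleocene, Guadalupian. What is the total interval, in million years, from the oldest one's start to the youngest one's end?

From the excerpt: Miocene 23.03–5.333; Holocene 0.0117–0; Pliocene 5.333–2.58; Terreneuvian 538.8–521; Paleocene 66–56; Guadalupian 273.01–259.51 (Ma).
Larger Ma is earlier, so the oldest is Terreneuvian and the youngest is Holocene; oldest to youngest: Terreneuvian, Guadalupian, Paleocene, Miocene, Pliocene, Holocene.
Oldest start 538.8 minus youngest end 0 gives 538.8 Myr overall.

Terreneuvian, Guadalupian, Paleocene, Miocene, Pliocene, Holocene; total span 538.8 Myr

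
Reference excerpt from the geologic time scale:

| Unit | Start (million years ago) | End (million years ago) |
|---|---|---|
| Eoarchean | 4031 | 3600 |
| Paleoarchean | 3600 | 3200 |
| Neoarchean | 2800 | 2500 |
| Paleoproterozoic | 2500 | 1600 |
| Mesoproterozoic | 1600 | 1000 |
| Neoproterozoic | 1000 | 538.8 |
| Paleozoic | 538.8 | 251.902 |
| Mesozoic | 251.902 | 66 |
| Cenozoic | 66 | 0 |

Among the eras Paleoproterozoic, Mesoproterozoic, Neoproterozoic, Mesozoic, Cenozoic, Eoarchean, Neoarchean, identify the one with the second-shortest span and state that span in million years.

Mesozoic, 185.902 million years

Durations: Paleoproterozoic 900; Mesoproterozoic 600; Neoproterozoic 461.2; Mesozoic 185.902; Cenozoic 66; Eoarchean 431; Neoarchean 300 Myr.
Sorted shortest-first: Cenozoic (66), Mesozoic (185.902), Neoarchean (300), Eoarchean (431), Neoproterozoic (461.2), Mesoproterozoic (600), Paleoproterozoic (900).
The second shortest is Mesozoic at 185.902 Myr.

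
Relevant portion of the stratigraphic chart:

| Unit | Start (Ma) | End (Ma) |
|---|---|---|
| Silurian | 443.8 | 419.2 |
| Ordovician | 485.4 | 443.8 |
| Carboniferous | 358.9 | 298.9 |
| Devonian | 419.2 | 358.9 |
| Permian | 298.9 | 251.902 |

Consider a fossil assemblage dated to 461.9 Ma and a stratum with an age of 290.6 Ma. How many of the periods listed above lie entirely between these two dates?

461.9 Ma sits inside the Ordovician (485.4–443.8) and 290.6 Ma inside the Permian (298.9–251.902); neither of those is wholly between the two dates.
The listed periods lying completely between them are Silurian, Devonian, Carboniferous — 3 in all.

3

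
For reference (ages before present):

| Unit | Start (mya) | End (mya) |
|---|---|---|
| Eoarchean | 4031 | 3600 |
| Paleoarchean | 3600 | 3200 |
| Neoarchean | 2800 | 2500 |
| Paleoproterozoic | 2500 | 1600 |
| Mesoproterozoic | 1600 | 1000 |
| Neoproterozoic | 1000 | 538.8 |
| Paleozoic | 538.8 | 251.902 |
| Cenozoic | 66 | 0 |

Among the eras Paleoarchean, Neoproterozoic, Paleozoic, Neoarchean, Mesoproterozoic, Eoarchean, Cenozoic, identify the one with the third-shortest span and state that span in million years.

Neoarchean, 300 million years

Durations: Paleoarchean 400; Neoproterozoic 461.2; Paleozoic 286.898; Neoarchean 300; Mesoproterozoic 600; Eoarchean 431; Cenozoic 66 Myr.
Sorted shortest-first: Cenozoic (66), Paleozoic (286.898), Neoarchean (300), Paleoarchean (400), Eoarchean (431), Neoproterozoic (461.2), Mesoproterozoic (600).
The third shortest is Neoarchean at 300 Myr.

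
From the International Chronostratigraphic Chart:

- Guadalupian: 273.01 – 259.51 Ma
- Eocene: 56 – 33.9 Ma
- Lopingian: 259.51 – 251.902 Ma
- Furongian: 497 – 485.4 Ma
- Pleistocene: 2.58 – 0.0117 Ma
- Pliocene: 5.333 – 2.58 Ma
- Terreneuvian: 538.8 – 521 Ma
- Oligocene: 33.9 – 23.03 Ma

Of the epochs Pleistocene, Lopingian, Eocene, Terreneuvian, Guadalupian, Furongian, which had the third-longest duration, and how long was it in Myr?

Guadalupian, 13.5 million years

Start − end for each: Pleistocene 2.58 − 0.0117 = 2.5683; Lopingian 259.51 − 251.902 = 7.608; Eocene 56 − 33.9 = 22.1; Terreneuvian 538.8 − 521 = 17.8; Guadalupian 273.01 − 259.51 = 13.5; Furongian 497 − 485.4 = 11.6.
Ranking these from longest: Eocene > Terreneuvian > Guadalupian > Furongian > Lopingian > Pleistocene.
Position 3 in that ranking is Guadalupian, which lasted 13.5 Myr.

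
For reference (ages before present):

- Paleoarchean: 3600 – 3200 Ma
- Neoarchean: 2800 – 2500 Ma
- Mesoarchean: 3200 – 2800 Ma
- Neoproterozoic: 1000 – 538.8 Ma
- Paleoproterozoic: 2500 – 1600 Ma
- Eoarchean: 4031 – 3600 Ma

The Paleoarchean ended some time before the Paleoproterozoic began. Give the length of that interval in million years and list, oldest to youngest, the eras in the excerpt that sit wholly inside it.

700 million years; Mesoarchean, Neoarchean

The Paleoarchean closes at 3200 Ma and the Paleoproterozoic opens at 2500 Ma, so the interval is 3200 − 2500 = 700 Myr.
An era fits inside if it starts at or after 3200 Ma and ends at or before 2500 Ma; oldest first that gives Mesoarchean, Neoarchean.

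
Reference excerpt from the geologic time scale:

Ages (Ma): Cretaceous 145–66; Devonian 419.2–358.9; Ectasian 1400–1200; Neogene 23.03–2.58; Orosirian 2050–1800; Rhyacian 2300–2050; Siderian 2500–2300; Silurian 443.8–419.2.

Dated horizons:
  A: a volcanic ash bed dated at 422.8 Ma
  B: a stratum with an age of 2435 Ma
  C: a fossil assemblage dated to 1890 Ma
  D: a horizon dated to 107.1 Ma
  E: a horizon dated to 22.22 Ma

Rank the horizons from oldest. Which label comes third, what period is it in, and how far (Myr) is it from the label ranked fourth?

Larger Ma means older, so oldest first: B 2435 > C 1890 > A 422.8 > D 107.1 > E 22.22.
Counting 3 along gives A (422.8 Ma); the excerpt puts that inside the Silurian, 443.8–419.2 Ma.
Next in line is D (107.1 Ma), and 422.8 − 107.1 = 315.7 Myr.

A, in the Silurian; 315.7 million years to D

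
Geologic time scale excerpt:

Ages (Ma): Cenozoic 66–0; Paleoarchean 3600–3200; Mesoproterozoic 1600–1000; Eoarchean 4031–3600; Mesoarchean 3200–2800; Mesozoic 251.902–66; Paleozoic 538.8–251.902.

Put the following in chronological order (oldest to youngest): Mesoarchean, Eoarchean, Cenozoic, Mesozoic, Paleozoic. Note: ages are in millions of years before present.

Sorting by start age (descending Ma, since larger Ma = older): Eoarchean began 4031, Mesoarchean began 3200, Paleozoic began 538.8, Mesozoic began 251.902, Cenozoic began 66.

Eoarchean, Mesoarchean, Paleozoic, Mesozoic, Cenozoic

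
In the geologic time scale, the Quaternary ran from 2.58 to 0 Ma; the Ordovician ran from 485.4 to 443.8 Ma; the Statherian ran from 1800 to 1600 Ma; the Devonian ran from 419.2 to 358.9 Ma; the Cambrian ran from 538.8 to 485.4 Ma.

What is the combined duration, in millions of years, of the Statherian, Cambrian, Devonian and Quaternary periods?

Each duration: Statherian = 200; Cambrian = 53.4; Devonian = 60.3; Quaternary = 2.58.
Sum: 200 + 53.4 + 60.3 + 2.58 = 316.28 Myr.

316.28 million years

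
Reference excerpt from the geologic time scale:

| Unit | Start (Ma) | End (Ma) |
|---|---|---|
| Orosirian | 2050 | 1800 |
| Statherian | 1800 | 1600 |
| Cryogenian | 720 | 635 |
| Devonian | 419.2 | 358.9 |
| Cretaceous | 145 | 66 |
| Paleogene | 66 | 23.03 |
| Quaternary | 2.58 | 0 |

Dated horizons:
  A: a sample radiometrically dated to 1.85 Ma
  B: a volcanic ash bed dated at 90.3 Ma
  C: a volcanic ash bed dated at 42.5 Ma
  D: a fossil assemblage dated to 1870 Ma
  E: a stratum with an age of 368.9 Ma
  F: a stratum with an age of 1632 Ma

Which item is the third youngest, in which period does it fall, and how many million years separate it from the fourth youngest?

Smaller Ma means younger, so youngest first: A 1.85 < C 42.5 < B 90.3 < E 368.9 < F 1632 < D 1870.
Counting 3 along gives B (90.3 Ma); the excerpt puts that inside the Cretaceous, 145–66 Ma.
Next in line is E (368.9 Ma), and 368.9 − 90.3 = 278.6 Myr.

B, in the Cretaceous; 278.6 million years to E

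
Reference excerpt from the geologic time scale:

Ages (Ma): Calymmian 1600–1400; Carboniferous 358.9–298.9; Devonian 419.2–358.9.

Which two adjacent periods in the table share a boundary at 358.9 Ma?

Devonian and Carboniferous

The Devonian ends at 358.9 Ma and the Carboniferous begins at 358.9 Ma, so they share that boundary.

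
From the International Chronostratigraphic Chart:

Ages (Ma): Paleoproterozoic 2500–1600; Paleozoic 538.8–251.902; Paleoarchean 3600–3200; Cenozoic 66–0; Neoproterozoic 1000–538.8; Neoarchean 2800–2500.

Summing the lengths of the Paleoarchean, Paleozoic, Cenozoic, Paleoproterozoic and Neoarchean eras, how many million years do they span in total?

Each duration: Paleoarchean = 400; Paleozoic = 286.898; Cenozoic = 66; Paleoproterozoic = 900; Neoarchean = 300.
Sum: 400 + 286.898 + 66 + 900 + 300 = 1952.898 Myr.

1952.898 million years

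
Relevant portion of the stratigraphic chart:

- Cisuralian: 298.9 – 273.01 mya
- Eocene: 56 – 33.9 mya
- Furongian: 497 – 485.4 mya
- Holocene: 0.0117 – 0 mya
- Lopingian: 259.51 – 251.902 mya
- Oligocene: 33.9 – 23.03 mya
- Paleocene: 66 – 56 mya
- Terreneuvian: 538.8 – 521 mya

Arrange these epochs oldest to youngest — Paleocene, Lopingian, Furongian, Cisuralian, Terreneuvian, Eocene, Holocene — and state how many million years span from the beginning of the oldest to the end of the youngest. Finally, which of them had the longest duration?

Start ages (Ma): Terreneuvian 538.8, Furongian 497, Cisuralian 298.9, Lopingian 259.51, Paleocene 66, Eocene 56, Holocene 0.0117.
Ordered oldest to youngest: Terreneuvian, Furongian, Cisuralian, Lopingian, Paleocene, Eocene, Holocene.
Span = 538.8 − 0 = 538.8 Myr.
Durations: Lopingian 7.608, Eocene 22.1, Holocene 0.0117, Cisuralian 25.89, Paleocene 10, Terreneuvian 17.8, Furongian 11.6 → longest is Cisuralian (25.89 Myr).

Terreneuvian, Furongian, Cisuralian, Lopingian, Paleocene, Eocene, Holocene; total span 538.8 Myr; longest is Cisuralian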